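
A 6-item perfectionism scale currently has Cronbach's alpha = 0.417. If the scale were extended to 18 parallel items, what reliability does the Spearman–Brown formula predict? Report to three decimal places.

predicted reliability = 0.682

Length factor m = 18/6 = 3.0000
α' = m·α / (1 + (m−1)·α)
   = 18/6 × 0.417 / (1 + (18/6 − 1) × 0.417)
   = 1.2510 / 1.8340 = 0.682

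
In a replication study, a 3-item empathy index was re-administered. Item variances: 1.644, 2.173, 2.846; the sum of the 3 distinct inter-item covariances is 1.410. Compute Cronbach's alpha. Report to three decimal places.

α = 0.446

sum of item variances = 1.644 + 2.173 + 2.846 = 6.663
Sum of distinct covariances = 1.410
total variance = sum of item variances + 2·Σcov = 6.663 + 2 × 1.410 = 9.483
α = (3/2)·(1 − 6.663/9.483) = 0.446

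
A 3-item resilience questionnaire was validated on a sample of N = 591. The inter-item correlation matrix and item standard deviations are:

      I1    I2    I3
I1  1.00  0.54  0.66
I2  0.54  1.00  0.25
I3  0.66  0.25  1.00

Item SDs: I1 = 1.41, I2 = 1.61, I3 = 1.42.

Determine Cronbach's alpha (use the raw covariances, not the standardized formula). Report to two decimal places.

α = 0.73

Σσ²ᵢ = 1.41² + 1.61² + 1.42² = 6.5966
Covariances σ_ij = r_ij · s_i · s_j:
  σ(I1,I2) = 0.54 × 1.41 × 1.61 = 1.2259
  σ(I1,I3) = 0.66 × 1.41 × 1.42 = 1.3215
  σ(I2,I3) = 0.25 × 1.61 × 1.42 = 0.5716
σ²_T = Σσ²ᵢ + 2·Σσ_ij = 6.5966 + 2 × 3.1190 = 12.8346
α = (3/2)·(1 − 6.5966/12.8346) = 0.73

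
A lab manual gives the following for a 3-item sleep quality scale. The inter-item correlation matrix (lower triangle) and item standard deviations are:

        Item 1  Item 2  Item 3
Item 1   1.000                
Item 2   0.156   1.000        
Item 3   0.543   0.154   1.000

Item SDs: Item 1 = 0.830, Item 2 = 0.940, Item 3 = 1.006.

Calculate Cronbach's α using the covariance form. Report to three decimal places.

Σσ²ᵢ = 0.830² + 0.940² + 1.006² = 2.5845
Covariances σ_ij = r_ij · s_i · s_j:
  σ(Item 1,Item 2) = 0.156 × 0.830 × 0.940 = 0.1217
  σ(Item 1,Item 3) = 0.543 × 0.830 × 1.006 = 0.4534
  σ(Item 2,Item 3) = 0.154 × 0.940 × 1.006 = 0.1456
σ²_T = Σσ²ᵢ + 2·Σσ_ij = 2.5845 + 2 × 0.7207 = 4.0259
α = (3/2)·(1 − 2.5845/4.0259) = 0.537

α = 0.537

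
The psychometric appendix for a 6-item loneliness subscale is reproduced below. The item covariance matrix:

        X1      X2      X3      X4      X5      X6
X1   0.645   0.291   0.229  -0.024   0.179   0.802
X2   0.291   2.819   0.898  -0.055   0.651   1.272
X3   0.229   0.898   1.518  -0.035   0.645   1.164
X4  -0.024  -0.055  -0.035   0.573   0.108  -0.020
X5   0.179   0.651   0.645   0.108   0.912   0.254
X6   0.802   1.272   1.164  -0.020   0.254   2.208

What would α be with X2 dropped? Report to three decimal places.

α = 0.663

Remaining items: X1, X3, X4, X5, X6 (k = 5).
ΣVar(i) = 0.645 + 1.518 + 0.573 + 0.912 + 2.208 = 5.856
Var(T) = 5.856 + 2 × 3.302 = 12.460
α (item deleted) = (5/4)·(1 − 5.856/12.460) = 0.663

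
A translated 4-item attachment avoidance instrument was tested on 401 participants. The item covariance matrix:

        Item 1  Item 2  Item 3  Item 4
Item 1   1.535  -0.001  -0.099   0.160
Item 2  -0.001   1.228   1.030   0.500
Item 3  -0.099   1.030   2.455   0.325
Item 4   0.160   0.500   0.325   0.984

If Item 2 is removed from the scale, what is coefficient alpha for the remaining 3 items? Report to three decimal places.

coefficient alpha = 0.202

Remaining items: Item 1, Item 3, Item 4 (k = 3).
sum of item variances = 1.535 + 2.455 + 0.984 = 4.974
total variance = 4.974 + 2 × 0.386 = 5.746
α (item deleted) = (3/2)·(1 − 4.974/5.746) = 0.202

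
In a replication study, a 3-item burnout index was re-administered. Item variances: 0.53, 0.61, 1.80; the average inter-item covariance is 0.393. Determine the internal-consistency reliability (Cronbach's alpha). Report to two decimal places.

ΣVar(i) = 0.53 + 0.61 + 1.80 = 2.94
Sum of the 3 distinct covariances = 3 × 0.393 = 1.179
σ²_T = ΣVar(i) + 2·Σcov = 2.94 + 2 × 1.179 = 5.298
α = (3/2)·(1 − 2.94/5.298) = 0.67

Cronbach's alpha = 0.67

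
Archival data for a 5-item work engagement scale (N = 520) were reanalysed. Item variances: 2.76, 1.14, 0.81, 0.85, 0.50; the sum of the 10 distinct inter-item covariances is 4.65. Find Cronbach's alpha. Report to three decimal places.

Cronbach's alpha = 0.757

sum of item variances = 2.76 + 1.14 + 0.81 + 0.85 + 0.50 = 6.06
Sum of distinct covariances = 4.65
total variance = sum of item variances + 2·Σcov = 6.06 + 2 × 4.65 = 15.36
α = (5/4)·(1 − 6.06/15.36) = 0.757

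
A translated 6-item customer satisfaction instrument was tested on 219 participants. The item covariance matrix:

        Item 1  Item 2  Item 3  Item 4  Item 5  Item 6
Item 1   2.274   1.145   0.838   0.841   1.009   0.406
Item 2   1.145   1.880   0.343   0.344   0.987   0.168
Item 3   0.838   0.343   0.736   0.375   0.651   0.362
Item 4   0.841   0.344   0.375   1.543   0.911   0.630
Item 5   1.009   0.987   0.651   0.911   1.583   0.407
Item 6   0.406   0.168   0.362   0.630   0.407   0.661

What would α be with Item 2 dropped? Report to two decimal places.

Remaining items: Item 1, Item 3, Item 4, Item 5, Item 6 (k = 5).
Σσᵢ² = 2.274 + 0.736 + 1.543 + 1.583 + 0.661 = 6.797
total variance = 6.797 + 2 × 6.430 = 19.657
α (item deleted) = (5/4)·(1 − 6.797/19.657) = 0.82

α = 0.82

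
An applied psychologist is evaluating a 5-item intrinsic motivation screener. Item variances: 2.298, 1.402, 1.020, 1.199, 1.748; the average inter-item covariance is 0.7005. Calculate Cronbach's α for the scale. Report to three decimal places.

ΣVar(i) = 2.298 + 1.402 + 1.020 + 1.199 + 1.748 = 7.667
Sum of the 10 distinct covariances = 10 × 0.7005 = 7.0050
σ²_total = ΣVar(i) + 2·Σcov = 7.667 + 2 × 7.0050 = 21.6770
α = (5/4)·(1 − 7.667/21.6770) = 0.808

α = 0.808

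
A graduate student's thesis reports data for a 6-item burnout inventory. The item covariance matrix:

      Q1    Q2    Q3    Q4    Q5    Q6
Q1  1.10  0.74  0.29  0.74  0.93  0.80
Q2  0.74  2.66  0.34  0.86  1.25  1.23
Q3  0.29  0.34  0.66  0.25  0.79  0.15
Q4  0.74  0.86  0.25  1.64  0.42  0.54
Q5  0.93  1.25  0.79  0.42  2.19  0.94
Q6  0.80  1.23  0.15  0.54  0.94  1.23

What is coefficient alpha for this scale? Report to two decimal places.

Σσ²ᵢ = 1.10 + 2.66 + 0.66 + 1.64 + 2.19 + 1.23 = 9.48
Sum of the distinct covariances = 10.27
σ²_total = 9.48 + 2 × 10.27 = 30.02
α = (k/(k−1))·(1 − Σσ²ᵢ/σ²_total) = (6/5)·(1 − 9.48/30.02) = 0.82

α = 0.82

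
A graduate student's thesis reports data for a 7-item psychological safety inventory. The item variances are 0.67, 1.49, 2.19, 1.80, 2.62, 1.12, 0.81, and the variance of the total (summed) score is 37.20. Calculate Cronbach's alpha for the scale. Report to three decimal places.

Cronbach's alpha = 0.831

sum of item variances = 0.67 + 1.49 + 2.19 + 1.80 + 2.62 + 1.12 + 0.81 = 10.70
α = (k/(k−1))·(1 − sum of item variances/Var(T)) = (7/6)·(1 − 10.70/37.20) = 0.831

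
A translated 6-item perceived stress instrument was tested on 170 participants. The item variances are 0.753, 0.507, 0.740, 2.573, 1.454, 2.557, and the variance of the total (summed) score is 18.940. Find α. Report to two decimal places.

Σσᵢ² = 0.753 + 0.507 + 0.740 + 2.573 + 1.454 + 2.557 = 8.584
α = (k/(k−1))·(1 − Σσᵢ²/total variance) = (6/5)·(1 − 8.584/18.940) = 0.66

α = 0.66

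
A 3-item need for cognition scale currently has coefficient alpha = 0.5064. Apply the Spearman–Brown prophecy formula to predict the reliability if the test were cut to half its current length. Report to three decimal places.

Length factor m = 1/2
α' = m·α / (1 − (1−m)·α)
   = 1/2 × 0.5064 / (1 − (1 − 1/2) × 0.5064)
   = 0.2532 / 0.7468 = 0.339

predicted reliability = 0.339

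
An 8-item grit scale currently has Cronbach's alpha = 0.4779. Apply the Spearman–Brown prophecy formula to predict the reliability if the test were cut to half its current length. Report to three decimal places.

Length factor m = 1/2
α' = m·α / (1 − (1−m)·α)
   = 1/2 × 0.4779 / (1 − (1 − 1/2) × 0.4779)
   = 0.2389 / 0.7611 = 0.314

predicted reliability = 0.314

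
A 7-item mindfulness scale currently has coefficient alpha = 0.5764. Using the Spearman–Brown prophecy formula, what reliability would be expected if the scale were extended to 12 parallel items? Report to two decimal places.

predicted reliability = 0.70

Length factor m = 12/7 = 1.7143
α' = m·α / (1 + (m−1)·α)
   = 12/7 × 0.5764 / (1 + (12/7 − 1) × 0.5764)
   = 0.9881 / 1.4117 = 0.70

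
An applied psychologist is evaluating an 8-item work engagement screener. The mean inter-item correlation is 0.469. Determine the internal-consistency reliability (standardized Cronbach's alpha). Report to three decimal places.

Standardized α = k·r̄ / (1 + (k−1)·r̄) = 8 × 0.469 / (1 + 7 × 0.469)
  = 3.7520 / 4.2830 = 0.876

α = 0.876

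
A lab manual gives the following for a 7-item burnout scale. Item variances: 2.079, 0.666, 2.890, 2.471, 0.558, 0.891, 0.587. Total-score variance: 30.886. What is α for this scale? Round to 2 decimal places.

Σσ²ᵢ = 2.079 + 0.666 + 2.890 + 2.471 + 0.558 + 0.891 + 0.587 = 10.142
α = (k/(k−1))·(1 − Σσ²ᵢ/Var(T)) = (7/6)·(1 − 10.142/30.886) = 0.78

α = 0.78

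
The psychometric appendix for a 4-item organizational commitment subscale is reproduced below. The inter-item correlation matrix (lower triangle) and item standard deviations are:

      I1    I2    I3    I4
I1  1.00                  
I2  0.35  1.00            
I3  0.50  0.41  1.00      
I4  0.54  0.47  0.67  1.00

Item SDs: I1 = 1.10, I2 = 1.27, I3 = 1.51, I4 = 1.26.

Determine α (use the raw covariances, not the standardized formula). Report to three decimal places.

Σσ²ᵢ = 1.10² + 1.27² + 1.51² + 1.26² = 6.6906
Covariances σ_ij = r_ij · s_i · s_j:
  σ(I1,I2) = 0.35 × 1.10 × 1.27 = 0.4889
  σ(I1,I3) = 0.50 × 1.10 × 1.51 = 0.8305
  σ(I1,I4) = 0.54 × 1.10 × 1.26 = 0.7484
  σ(I2,I3) = 0.41 × 1.27 × 1.51 = 0.7863
  σ(I2,I4) = 0.47 × 1.27 × 1.26 = 0.7521
  σ(I3,I4) = 0.67 × 1.51 × 1.26 = 1.2747
σ²_T = Σσ²ᵢ + 2·Σσ_ij = 6.6906 + 2 × 4.8809 = 16.4524
α = (4/3)·(1 − 6.6906/16.4524) = 0.791

α = 0.791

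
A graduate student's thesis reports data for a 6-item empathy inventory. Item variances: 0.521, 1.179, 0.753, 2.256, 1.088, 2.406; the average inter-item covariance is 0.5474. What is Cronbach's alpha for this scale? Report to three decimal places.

α = 0.800

Σσ²ᵢ = 0.521 + 1.179 + 0.753 + 2.256 + 1.088 + 2.406 = 8.203
Sum of the 15 distinct covariances = 15 × 0.5474 = 8.2110
Var(T) = Σσ²ᵢ + 2·Σcov = 8.203 + 2 × 8.2110 = 24.6250
α = (6/5)·(1 − 8.203/24.6250) = 0.800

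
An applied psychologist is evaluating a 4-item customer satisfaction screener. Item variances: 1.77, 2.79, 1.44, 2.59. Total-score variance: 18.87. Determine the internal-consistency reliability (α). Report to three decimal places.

sum of item variances = 1.77 + 2.79 + 1.44 + 2.59 = 8.59
α = (k/(k−1))·(1 − sum of item variances/σ²_total) = (4/3)·(1 − 8.59/18.87) = 0.726

α = 0.726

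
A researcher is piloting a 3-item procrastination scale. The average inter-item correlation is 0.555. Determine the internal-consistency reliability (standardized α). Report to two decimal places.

Standardized α = k·r̄ / (1 + (k−1)·r̄) = 3 × 0.555 / (1 + 2 × 0.555)
  = 1.6650 / 2.1100 = 0.79

α = 0.79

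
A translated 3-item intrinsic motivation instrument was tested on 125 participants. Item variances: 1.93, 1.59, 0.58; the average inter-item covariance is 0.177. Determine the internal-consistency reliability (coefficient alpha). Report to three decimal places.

α = 0.309

Σσᵢ² = 1.93 + 1.59 + 0.58 = 4.10
Sum of the 3 distinct covariances = 3 × 0.177 = 0.531
total variance = Σσᵢ² + 2·Σcov = 4.10 + 2 × 0.531 = 5.162
α = (3/2)·(1 − 4.10/5.162) = 0.309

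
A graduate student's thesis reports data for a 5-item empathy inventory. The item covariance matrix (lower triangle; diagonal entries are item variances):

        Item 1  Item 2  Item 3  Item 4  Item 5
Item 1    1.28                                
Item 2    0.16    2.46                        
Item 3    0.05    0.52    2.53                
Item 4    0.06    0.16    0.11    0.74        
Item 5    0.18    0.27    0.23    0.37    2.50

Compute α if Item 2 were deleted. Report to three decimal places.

α = 0.295

Remaining items: Item 1, Item 3, Item 4, Item 5 (k = 4).
Σσᵢ² = 1.28 + 2.53 + 0.74 + 2.50 = 7.05
Var(T) = 7.05 + 2 × 1.00 = 9.05
α (item deleted) = (4/3)·(1 − 7.05/9.05) = 0.295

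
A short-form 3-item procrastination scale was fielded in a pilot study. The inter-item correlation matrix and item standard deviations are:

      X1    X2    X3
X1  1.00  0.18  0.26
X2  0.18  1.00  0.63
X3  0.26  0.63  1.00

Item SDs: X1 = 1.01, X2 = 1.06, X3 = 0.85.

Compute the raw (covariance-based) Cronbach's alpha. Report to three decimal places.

Σσ²ᵢ = 1.01² + 1.06² + 0.85² = 2.8662
Covariances σ_ij = r_ij · s_i · s_j:
  σ(X1,X2) = 0.18 × 1.01 × 1.06 = 0.1927
  σ(X1,X3) = 0.26 × 1.01 × 0.85 = 0.2232
  σ(X2,X3) = 0.63 × 1.06 × 0.85 = 0.5676
σ²_T = Σσ²ᵢ + 2·Σσ_ij = 2.8662 + 2 × 0.9835 = 4.8332
α = (3/2)·(1 − 2.8662/4.8332) = 0.610

α = 0.610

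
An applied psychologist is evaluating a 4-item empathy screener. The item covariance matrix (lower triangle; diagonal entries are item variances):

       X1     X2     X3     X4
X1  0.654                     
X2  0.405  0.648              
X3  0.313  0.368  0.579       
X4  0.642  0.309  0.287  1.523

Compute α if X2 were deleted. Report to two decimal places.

α = 0.71

Remaining items: X1, X3, X4 (k = 3).
Σσᵢ² = 0.654 + 0.579 + 1.523 = 2.756
total variance = 2.756 + 2 × 1.242 = 5.240
α (item deleted) = (3/2)·(1 − 2.756/5.240) = 0.71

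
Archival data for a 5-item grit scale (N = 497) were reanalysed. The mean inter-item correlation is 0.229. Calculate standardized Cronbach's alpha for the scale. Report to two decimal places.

Standardized α = k·r̄ / (1 + (k−1)·r̄) = 5 × 0.229 / (1 + 4 × 0.229)
  = 1.1450 / 1.9160 = 0.60

standardized Cronbach's alpha = 0.60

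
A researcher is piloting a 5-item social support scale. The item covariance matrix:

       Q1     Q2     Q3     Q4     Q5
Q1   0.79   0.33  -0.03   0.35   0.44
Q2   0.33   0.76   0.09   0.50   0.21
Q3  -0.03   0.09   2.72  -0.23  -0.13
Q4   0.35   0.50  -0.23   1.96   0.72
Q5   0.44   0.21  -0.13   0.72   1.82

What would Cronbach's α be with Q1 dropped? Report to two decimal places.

Remaining items: Q2, Q3, Q4, Q5 (k = 4).
sum of item variances = 0.76 + 2.72 + 1.96 + 1.82 = 7.26
total variance = 7.26 + 2 × 1.16 = 9.58
α (item deleted) = (4/3)·(1 − 7.26/9.58) = 0.32

α = 0.32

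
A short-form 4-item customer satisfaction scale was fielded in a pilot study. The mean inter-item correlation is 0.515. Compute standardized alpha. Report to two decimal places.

α = 0.81

Standardized α = k·r̄ / (1 + (k−1)·r̄) = 4 × 0.515 / (1 + 3 × 0.515)
  = 2.0600 / 2.5450 = 0.81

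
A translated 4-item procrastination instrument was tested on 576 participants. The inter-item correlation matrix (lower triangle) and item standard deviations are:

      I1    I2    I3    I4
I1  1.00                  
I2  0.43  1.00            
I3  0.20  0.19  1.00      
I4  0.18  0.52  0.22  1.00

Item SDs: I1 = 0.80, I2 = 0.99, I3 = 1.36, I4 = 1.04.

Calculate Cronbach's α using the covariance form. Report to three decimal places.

Σσ²ᵢ = 0.80² + 0.99² + 1.36² + 1.04² = 4.5513
Covariances σ_ij = r_ij · s_i · s_j:
  σ(I1,I2) = 0.43 × 0.80 × 0.99 = 0.3406
  σ(I1,I3) = 0.20 × 0.80 × 1.36 = 0.2176
  σ(I1,I4) = 0.18 × 0.80 × 1.04 = 0.1498
  σ(I2,I3) = 0.19 × 0.99 × 1.36 = 0.2558
  σ(I2,I4) = 0.52 × 0.99 × 1.04 = 0.5354
  σ(I3,I4) = 0.22 × 1.36 × 1.04 = 0.3112
σ²_T = Σσ²ᵢ + 2·Σσ_ij = 4.5513 + 2 × 1.8104 = 8.1721
α = (4/3)·(1 − 4.5513/8.1721) = 0.591

Cronbach's α = 0.591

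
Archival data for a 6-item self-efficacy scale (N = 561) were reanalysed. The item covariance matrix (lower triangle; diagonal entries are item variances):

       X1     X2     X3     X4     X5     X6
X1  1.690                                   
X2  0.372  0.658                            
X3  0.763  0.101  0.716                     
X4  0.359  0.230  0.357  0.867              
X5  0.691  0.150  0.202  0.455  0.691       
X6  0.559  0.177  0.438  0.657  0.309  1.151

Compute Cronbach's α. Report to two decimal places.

Σσ²ᵢ = 1.690 + 0.658 + 0.716 + 0.867 + 0.691 + 1.151 = 5.773
Σ_{i<j} σ_ij = 5.820
total variance = 5.773 + 2 × 5.820 = 17.413
α = (k/(k−1))·(1 − Σσ²ᵢ/total variance) = (6/5)·(1 − 5.773/17.413) = 0.80

Cronbach's α = 0.80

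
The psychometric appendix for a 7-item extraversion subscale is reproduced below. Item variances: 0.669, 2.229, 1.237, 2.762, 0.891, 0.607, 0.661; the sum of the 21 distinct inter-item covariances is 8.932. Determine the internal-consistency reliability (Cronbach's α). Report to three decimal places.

sum of item variances = 0.669 + 2.229 + 1.237 + 2.762 + 0.891 + 0.607 + 0.661 = 9.056
Sum of distinct covariances = 8.932
σ²_T = sum of item variances + 2·Σcov = 9.056 + 2 × 8.932 = 26.920
α = (7/6)·(1 − 9.056/26.920) = 0.774

α = 0.774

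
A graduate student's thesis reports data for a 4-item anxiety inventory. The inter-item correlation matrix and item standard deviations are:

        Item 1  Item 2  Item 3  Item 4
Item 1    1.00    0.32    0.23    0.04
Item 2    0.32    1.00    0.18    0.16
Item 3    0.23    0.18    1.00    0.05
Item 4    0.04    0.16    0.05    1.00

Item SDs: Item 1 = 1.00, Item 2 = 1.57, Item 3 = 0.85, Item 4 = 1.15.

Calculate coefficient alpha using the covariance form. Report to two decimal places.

Σσ²ᵢ = 1.00² + 1.57² + 0.85² + 1.15² = 5.5099
Covariances σ_ij = r_ij · s_i · s_j:
  σ(Item 1,Item 2) = 0.32 × 1.00 × 1.57 = 0.5024
  σ(Item 1,Item 3) = 0.23 × 1.00 × 0.85 = 0.1955
  σ(Item 1,Item 4) = 0.04 × 1.00 × 1.15 = 0.0460
  σ(Item 2,Item 3) = 0.18 × 1.57 × 0.85 = 0.2402
  σ(Item 2,Item 4) = 0.16 × 1.57 × 1.15 = 0.2889
  σ(Item 3,Item 4) = 0.05 × 0.85 × 1.15 = 0.0489
σ²_T = Σσ²ᵢ + 2·Σσ_ij = 5.5099 + 2 × 1.3219 = 8.1537
α = (4/3)·(1 − 5.5099/8.1537) = 0.43

coefficient alpha = 0.43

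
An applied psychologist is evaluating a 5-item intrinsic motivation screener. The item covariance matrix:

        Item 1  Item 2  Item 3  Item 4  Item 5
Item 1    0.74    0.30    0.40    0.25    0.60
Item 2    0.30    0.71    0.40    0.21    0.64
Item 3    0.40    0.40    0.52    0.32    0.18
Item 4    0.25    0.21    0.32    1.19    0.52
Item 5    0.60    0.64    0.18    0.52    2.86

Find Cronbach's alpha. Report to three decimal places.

Σσ²ᵢ = 0.74 + 0.71 + 0.52 + 1.19 + 2.86 = 6.02
Sum of the distinct covariances = 3.82
σ²_T = 6.02 + 2 × 3.82 = 13.66
α = (k/(k−1))·(1 − Σσ²ᵢ/σ²_T) = (5/4)·(1 − 6.02/13.66) = 0.699

Cronbach's alpha = 0.699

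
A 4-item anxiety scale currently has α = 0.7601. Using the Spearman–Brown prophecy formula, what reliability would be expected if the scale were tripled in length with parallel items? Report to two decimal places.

predicted reliability = 0.90

Length factor m = 3
α' = m·α / (1 + (m−1)·α)
   = 3 × 0.7601 / (1 + (3 − 1) × 0.7601)
   = 2.2803 / 2.5202 = 0.90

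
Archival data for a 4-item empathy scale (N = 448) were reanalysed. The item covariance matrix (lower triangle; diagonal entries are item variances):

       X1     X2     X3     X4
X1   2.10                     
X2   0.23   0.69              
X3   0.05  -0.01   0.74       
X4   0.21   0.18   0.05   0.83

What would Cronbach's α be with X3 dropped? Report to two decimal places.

Remaining items: X1, X2, X4 (k = 3).
Σσ²ᵢ = 2.10 + 0.69 + 0.83 = 3.62
σ²_T = 3.62 + 2 × 0.62 = 4.86
α (item deleted) = (3/2)·(1 − 3.62/4.86) = 0.38

α = 0.38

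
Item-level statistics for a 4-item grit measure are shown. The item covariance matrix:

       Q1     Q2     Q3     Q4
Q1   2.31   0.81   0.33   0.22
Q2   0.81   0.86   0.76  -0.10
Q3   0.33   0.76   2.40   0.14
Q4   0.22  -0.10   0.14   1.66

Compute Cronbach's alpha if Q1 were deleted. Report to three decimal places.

Remaining items: Q2, Q3, Q4 (k = 3).
sum of item variances = 0.86 + 2.40 + 1.66 = 4.92
σ²_T = 4.92 + 2 × 0.80 = 6.52
α (item deleted) = (3/2)·(1 − 4.92/6.52) = 0.368

α = 0.368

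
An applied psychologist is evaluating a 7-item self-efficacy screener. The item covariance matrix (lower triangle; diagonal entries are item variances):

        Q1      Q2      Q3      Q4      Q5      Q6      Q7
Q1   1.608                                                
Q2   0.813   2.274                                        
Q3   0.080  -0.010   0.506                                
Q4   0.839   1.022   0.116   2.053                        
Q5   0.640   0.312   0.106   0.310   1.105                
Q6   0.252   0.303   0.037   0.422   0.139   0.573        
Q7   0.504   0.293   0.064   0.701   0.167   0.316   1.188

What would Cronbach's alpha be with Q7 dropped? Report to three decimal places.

Remaining items: Q1, Q2, Q3, Q4, Q5, Q6 (k = 6).
ΣVar(i) = 1.608 + 2.274 + 0.506 + 2.053 + 1.105 + 0.573 = 8.119
Var(T) = 8.119 + 2 × 5.381 = 18.881
α (item deleted) = (6/5)·(1 − 8.119/18.881) = 0.684

Cronbach's alpha = 0.684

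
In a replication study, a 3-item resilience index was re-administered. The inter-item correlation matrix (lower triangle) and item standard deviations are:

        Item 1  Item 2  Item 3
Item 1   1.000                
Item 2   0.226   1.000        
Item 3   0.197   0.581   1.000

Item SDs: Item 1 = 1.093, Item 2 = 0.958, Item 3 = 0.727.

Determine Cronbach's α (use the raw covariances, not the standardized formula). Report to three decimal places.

Σσ²ᵢ = 1.093² + 0.958² + 0.727² = 2.6409
Covariances σ_ij = r_ij · s_i · s_j:
  σ(Item 1,Item 2) = 0.226 × 1.093 × 0.958 = 0.2366
  σ(Item 1,Item 3) = 0.197 × 1.093 × 0.727 = 0.1565
  σ(Item 2,Item 3) = 0.581 × 0.958 × 0.727 = 0.4046
σ²_T = Σσ²ᵢ + 2·Σσ_ij = 2.6409 + 2 × 0.7977 = 4.2363
α = (3/2)·(1 − 2.6409/4.2363) = 0.565

α = 0.565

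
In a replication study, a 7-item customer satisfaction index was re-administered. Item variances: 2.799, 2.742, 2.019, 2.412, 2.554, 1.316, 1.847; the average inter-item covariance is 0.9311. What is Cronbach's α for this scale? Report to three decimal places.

ΣVar(i) = 2.799 + 2.742 + 2.019 + 2.412 + 2.554 + 1.316 + 1.847 = 15.689
Sum of the 21 distinct covariances = 21 × 0.9311 = 19.5531
total variance = ΣVar(i) + 2·Σcov = 15.689 + 2 × 19.5531 = 54.7952
α = (7/6)·(1 − 15.689/54.7952) = 0.833

Cronbach's α = 0.833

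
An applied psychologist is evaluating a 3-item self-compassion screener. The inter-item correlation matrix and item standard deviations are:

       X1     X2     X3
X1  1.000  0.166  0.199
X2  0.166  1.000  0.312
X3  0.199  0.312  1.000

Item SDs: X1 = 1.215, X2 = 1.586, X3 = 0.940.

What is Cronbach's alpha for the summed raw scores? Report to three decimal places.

Cronbach's alpha = 0.440

Σσ²ᵢ = 1.215² + 1.586² + 0.940² = 4.8752
Covariances σ_ij = r_ij · s_i · s_j:
  σ(X1,X2) = 0.166 × 1.215 × 1.586 = 0.3199
  σ(X1,X3) = 0.199 × 1.215 × 0.940 = 0.2273
  σ(X2,X3) = 0.312 × 1.586 × 0.940 = 0.4651
σ²_T = Σσ²ᵢ + 2·Σσ_ij = 4.8752 + 2 × 1.0123 = 6.8998
α = (3/2)·(1 − 4.8752/6.8998) = 0.440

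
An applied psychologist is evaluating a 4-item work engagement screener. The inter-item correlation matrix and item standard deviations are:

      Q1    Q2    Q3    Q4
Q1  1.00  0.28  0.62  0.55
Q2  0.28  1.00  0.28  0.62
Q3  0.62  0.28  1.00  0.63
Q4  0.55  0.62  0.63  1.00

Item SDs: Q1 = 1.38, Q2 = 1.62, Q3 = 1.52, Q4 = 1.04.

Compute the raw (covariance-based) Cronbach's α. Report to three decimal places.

Cronbach's α = 0.772

Σσ²ᵢ = 1.38² + 1.62² + 1.52² + 1.04² = 7.9208
Covariances σ_ij = r_ij · s_i · s_j:
  σ(Q1,Q2) = 0.28 × 1.38 × 1.62 = 0.6260
  σ(Q1,Q3) = 0.62 × 1.38 × 1.52 = 1.3005
  σ(Q1,Q4) = 0.55 × 1.38 × 1.04 = 0.7894
  σ(Q2,Q3) = 0.28 × 1.62 × 1.52 = 0.6895
  σ(Q2,Q4) = 0.62 × 1.62 × 1.04 = 1.0446
  σ(Q3,Q4) = 0.63 × 1.52 × 1.04 = 0.9959
σ²_T = Σσ²ᵢ + 2·Σσ_ij = 7.9208 + 2 × 5.4459 = 18.8126
α = (4/3)·(1 − 7.9208/18.8126) = 0.772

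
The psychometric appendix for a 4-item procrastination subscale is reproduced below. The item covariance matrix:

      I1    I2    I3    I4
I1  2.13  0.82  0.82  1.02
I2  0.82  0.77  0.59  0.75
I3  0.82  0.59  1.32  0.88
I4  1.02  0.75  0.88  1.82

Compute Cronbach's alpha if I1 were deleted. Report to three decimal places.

Remaining items: I2, I3, I4 (k = 3).
Σσ²ᵢ = 0.77 + 1.32 + 1.82 = 3.91
Var(T) = 3.91 + 2 × 2.22 = 8.35
α (item deleted) = (3/2)·(1 − 3.91/8.35) = 0.798

Cronbach's alpha = 0.798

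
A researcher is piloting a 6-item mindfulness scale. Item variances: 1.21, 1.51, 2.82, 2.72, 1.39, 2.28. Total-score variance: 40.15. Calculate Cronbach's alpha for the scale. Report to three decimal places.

Σσᵢ² = 1.21 + 1.51 + 2.82 + 2.72 + 1.39 + 2.28 = 11.93
α = (k/(k−1))·(1 − Σσᵢ²/σ²_T) = (6/5)·(1 − 11.93/40.15) = 0.843

α = 0.843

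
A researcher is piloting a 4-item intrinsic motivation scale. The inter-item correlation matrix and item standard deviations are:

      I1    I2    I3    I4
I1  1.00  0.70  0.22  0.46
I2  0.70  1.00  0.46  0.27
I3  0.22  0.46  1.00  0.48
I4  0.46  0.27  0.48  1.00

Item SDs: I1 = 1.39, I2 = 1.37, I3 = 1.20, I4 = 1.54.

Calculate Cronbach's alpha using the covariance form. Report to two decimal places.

Cronbach's alpha = 0.75

Σσ²ᵢ = 1.39² + 1.37² + 1.20² + 1.54² = 7.6206
Covariances σ_ij = r_ij · s_i · s_j:
  σ(I1,I2) = 0.70 × 1.39 × 1.37 = 1.3330
  σ(I1,I3) = 0.22 × 1.39 × 1.20 = 0.3670
  σ(I1,I4) = 0.46 × 1.39 × 1.54 = 0.9847
  σ(I2,I3) = 0.46 × 1.37 × 1.20 = 0.7562
  σ(I2,I4) = 0.27 × 1.37 × 1.54 = 0.5696
  σ(I3,I4) = 0.48 × 1.20 × 1.54 = 0.8870
σ²_T = Σσ²ᵢ + 2·Σσ_ij = 7.6206 + 2 × 4.8975 = 17.4156
α = (4/3)·(1 − 7.6206/17.4156) = 0.75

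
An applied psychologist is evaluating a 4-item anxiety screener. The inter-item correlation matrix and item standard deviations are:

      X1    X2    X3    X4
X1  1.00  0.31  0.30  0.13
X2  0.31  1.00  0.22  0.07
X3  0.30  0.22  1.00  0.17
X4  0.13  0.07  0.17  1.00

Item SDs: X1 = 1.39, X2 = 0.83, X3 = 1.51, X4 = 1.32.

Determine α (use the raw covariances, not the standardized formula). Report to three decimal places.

Σσ²ᵢ = 1.39² + 0.83² + 1.51² + 1.32² = 6.6435
Covariances σ_ij = r_ij · s_i · s_j:
  σ(X1,X2) = 0.31 × 1.39 × 0.83 = 0.3576
  σ(X1,X3) = 0.30 × 1.39 × 1.51 = 0.6297
  σ(X1,X4) = 0.13 × 1.39 × 1.32 = 0.2385
  σ(X2,X3) = 0.22 × 0.83 × 1.51 = 0.2757
  σ(X2,X4) = 0.07 × 0.83 × 1.32 = 0.0767
  σ(X3,X4) = 0.17 × 1.51 × 1.32 = 0.3388
σ²_T = Σσ²ᵢ + 2·Σσ_ij = 6.6435 + 2 × 1.9170 = 10.4775
α = (4/3)·(1 − 6.6435/10.4775) = 0.488

α = 0.488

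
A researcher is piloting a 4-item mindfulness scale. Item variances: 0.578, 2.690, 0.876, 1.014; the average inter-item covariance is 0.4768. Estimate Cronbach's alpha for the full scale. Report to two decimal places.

α = 0.70

ΣVar(i) = 0.578 + 2.690 + 0.876 + 1.014 = 5.158
Sum of the 6 distinct covariances = 6 × 0.4768 = 2.8608
σ²_total = ΣVar(i) + 2·Σcov = 5.158 + 2 × 2.8608 = 10.8796
α = (4/3)·(1 − 5.158/10.8796) = 0.70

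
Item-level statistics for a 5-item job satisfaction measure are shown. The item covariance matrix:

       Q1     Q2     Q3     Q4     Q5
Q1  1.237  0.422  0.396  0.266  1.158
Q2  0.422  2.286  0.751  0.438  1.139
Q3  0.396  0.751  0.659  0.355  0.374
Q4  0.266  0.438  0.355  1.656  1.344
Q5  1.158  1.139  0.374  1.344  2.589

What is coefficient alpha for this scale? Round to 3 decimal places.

α = 0.765

ΣVar(i) = 1.237 + 2.286 + 0.659 + 1.656 + 2.589 = 8.427
Sum of the distinct covariances = 6.643
σ²_total = 8.427 + 2 × 6.643 = 21.713
α = (k/(k−1))·(1 − ΣVar(i)/σ²_total) = (5/4)·(1 − 8.427/21.713) = 0.765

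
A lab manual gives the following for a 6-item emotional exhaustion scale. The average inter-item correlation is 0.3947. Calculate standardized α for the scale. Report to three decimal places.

Standardized α = k·r̄ / (1 + (k−1)·r̄) = 6 × 0.3947 / (1 + 5 × 0.3947)
  = 2.3682 / 2.9735 = 0.796

α = 0.796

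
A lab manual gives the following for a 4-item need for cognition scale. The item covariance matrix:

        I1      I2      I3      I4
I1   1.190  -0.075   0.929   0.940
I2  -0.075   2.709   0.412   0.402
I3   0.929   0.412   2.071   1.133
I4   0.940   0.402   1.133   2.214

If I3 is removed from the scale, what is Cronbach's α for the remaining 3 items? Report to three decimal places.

Remaining items: I1, I2, I4 (k = 3).
Σσᵢ² = 1.190 + 2.709 + 2.214 = 6.113
σ²_total = 6.113 + 2 × 1.267 = 8.647
α (item deleted) = (3/2)·(1 − 6.113/8.647) = 0.440

α = 0.440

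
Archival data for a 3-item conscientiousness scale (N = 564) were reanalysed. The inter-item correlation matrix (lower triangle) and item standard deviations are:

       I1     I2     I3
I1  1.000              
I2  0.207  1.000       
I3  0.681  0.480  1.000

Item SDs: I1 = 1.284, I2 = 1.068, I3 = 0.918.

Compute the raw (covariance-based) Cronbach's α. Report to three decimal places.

Cronbach's α = 0.692

Σσ²ᵢ = 1.284² + 1.068² + 0.918² = 3.6320
Covariances σ_ij = r_ij · s_i · s_j:
  σ(I1,I2) = 0.207 × 1.284 × 1.068 = 0.2839
  σ(I1,I3) = 0.681 × 1.284 × 0.918 = 0.8027
  σ(I2,I3) = 0.480 × 1.068 × 0.918 = 0.4706
σ²_T = Σσ²ᵢ + 2·Σσ_ij = 3.6320 + 2 × 1.5572 = 6.7464
α = (3/2)·(1 − 3.6320/6.7464) = 0.692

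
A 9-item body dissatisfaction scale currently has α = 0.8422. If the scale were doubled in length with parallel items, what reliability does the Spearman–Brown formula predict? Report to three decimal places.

predicted reliability = 0.914

Length factor m = 2
α' = m·α / (1 + (m−1)·α)
   = 2 × 0.8422 / (1 + (2 − 1) × 0.8422)
   = 1.6844 / 1.8422 = 0.914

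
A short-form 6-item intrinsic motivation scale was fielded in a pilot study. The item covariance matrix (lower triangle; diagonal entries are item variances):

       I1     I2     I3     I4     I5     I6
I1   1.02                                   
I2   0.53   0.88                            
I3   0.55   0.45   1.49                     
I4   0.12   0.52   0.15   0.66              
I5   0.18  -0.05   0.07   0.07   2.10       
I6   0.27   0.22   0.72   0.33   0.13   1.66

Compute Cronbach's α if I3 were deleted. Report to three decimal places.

Remaining items: I1, I2, I4, I5, I6 (k = 5).
sum of item variances = 1.02 + 0.88 + 0.66 + 2.10 + 1.66 = 6.32
Var(T) = 6.32 + 2 × 2.32 = 10.96
α (item deleted) = (5/4)·(1 − 6.32/10.96) = 0.529

α = 0.529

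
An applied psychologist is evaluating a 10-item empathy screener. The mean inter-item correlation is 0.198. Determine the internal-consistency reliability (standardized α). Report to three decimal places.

Standardized α = k·r̄ / (1 + (k−1)·r̄) = 10 × 0.198 / (1 + 9 × 0.198)
  = 1.9800 / 2.7820 = 0.712

α = 0.712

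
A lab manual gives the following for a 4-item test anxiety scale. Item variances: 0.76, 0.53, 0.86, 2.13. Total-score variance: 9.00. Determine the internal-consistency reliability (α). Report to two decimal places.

Σσ²ᵢ = 0.76 + 0.53 + 0.86 + 2.13 = 4.28
α = (k/(k−1))·(1 − Σσ²ᵢ/Var(T)) = (4/3)·(1 − 4.28/9.00) = 0.70

α = 0.70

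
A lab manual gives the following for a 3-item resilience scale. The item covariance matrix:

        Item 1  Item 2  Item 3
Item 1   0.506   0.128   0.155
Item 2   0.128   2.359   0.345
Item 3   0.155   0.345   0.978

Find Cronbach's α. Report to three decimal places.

α = 0.369

ΣVar(i) = 0.506 + 2.359 + 0.978 = 3.843
Sum of the distinct covariances = 0.628
σ²_T = 3.843 + 2 × 0.628 = 5.099
α = (k/(k−1))·(1 − ΣVar(i)/σ²_T) = (3/2)·(1 − 3.843/5.099) = 0.369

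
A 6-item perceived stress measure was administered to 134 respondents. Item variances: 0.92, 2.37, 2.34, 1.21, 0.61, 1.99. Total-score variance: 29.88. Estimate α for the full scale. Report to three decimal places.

α = 0.821

Σσ²ᵢ = 0.92 + 2.37 + 2.34 + 1.21 + 0.61 + 1.99 = 9.44
α = (k/(k−1))·(1 − Σσ²ᵢ/total variance) = (6/5)·(1 − 9.44/29.88) = 0.821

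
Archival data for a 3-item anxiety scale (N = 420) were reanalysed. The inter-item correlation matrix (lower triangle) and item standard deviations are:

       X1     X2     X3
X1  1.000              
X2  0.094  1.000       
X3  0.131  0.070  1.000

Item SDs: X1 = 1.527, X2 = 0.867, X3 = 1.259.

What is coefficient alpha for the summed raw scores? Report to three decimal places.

coefficient alpha = 0.244

Σσ²ᵢ = 1.527² + 0.867² + 1.259² = 4.6685
Covariances σ_ij = r_ij · s_i · s_j:
  σ(X1,X2) = 0.094 × 1.527 × 0.867 = 0.1244
  σ(X1,X3) = 0.131 × 1.527 × 1.259 = 0.2518
  σ(X2,X3) = 0.070 × 0.867 × 1.259 = 0.0764
σ²_T = Σσ²ᵢ + 2·Σσ_ij = 4.6685 + 2 × 0.4526 = 5.5737
α = (3/2)·(1 − 4.6685/5.5737) = 0.244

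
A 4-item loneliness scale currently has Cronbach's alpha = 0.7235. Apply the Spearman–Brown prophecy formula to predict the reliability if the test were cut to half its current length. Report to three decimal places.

predicted reliability = 0.567

Length factor m = 1/2
α' = m·α / (1 − (1−m)·α)
   = 1/2 × 0.7235 / (1 − (1 − 1/2) × 0.7235)
   = 0.3618 / 0.6382 = 0.567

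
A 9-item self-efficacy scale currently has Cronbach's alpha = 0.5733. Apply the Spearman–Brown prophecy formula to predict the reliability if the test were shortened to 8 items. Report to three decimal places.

predicted reliability = 0.544

Length factor m = 8/9 = 0.8889
α' = m·α / (1 − (1−m)·α)
   = 8/9 × 0.5733 / (1 − (1 − 8/9) × 0.5733)
   = 0.5096 / 0.9363 = 0.544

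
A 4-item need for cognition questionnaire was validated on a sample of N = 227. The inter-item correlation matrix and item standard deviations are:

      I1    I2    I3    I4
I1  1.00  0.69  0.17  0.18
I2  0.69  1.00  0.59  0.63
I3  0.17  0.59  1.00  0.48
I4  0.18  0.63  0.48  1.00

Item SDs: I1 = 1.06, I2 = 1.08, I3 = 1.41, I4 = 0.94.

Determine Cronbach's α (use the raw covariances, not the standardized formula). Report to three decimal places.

Σσ²ᵢ = 1.06² + 1.08² + 1.41² + 0.94² = 5.1617
Covariances σ_ij = r_ij · s_i · s_j:
  σ(I1,I2) = 0.69 × 1.06 × 1.08 = 0.7899
  σ(I1,I3) = 0.17 × 1.06 × 1.41 = 0.2541
  σ(I1,I4) = 0.18 × 1.06 × 0.94 = 0.1794
  σ(I2,I3) = 0.59 × 1.08 × 1.41 = 0.8985
  σ(I2,I4) = 0.63 × 1.08 × 0.94 = 0.6396
  σ(I3,I4) = 0.48 × 1.41 × 0.94 = 0.6362
σ²_T = Σσ²ᵢ + 2·Σσ_ij = 5.1617 + 2 × 3.3977 = 11.9571
α = (4/3)·(1 − 5.1617/11.9571) = 0.758

α = 0.758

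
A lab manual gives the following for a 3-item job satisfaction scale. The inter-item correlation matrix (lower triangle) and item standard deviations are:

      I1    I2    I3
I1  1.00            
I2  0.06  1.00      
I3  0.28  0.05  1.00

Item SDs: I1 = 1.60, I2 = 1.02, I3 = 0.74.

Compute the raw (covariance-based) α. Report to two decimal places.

α = 0.28

Σσ²ᵢ = 1.60² + 1.02² + 0.74² = 4.1480
Covariances σ_ij = r_ij · s_i · s_j:
  σ(I1,I2) = 0.06 × 1.60 × 1.02 = 0.0979
  σ(I1,I3) = 0.28 × 1.60 × 0.74 = 0.3315
  σ(I2,I3) = 0.05 × 1.02 × 0.74 = 0.0377
σ²_T = Σσ²ᵢ + 2·Σσ_ij = 4.1480 + 2 × 0.4671 = 5.0822
α = (3/2)·(1 − 4.1480/5.0822) = 0.28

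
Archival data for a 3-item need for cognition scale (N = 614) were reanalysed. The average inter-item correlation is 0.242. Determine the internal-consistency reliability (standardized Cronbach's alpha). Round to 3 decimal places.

Standardized α = k·r̄ / (1 + (k−1)·r̄) = 3 × 0.242 / (1 + 2 × 0.242)
  = 0.7260 / 1.4840 = 0.489

standardized Cronbach's alpha = 0.489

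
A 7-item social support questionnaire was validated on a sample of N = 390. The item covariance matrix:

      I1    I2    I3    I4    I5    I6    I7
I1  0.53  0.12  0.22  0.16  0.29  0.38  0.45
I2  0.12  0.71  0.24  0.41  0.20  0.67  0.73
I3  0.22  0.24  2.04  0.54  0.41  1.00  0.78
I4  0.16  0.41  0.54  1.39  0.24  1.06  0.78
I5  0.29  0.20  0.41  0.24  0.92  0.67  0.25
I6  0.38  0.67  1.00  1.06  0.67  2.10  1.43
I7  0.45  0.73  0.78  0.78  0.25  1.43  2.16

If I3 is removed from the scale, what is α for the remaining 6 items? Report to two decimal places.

α = 0.80

Remaining items: I1, I2, I4, I5, I6, I7 (k = 6).
Σσᵢ² = 0.53 + 0.71 + 1.39 + 0.92 + 2.10 + 2.16 = 7.81
σ²_total = 7.81 + 2 × 7.84 = 23.49
α (item deleted) = (6/5)·(1 − 7.81/23.49) = 0.80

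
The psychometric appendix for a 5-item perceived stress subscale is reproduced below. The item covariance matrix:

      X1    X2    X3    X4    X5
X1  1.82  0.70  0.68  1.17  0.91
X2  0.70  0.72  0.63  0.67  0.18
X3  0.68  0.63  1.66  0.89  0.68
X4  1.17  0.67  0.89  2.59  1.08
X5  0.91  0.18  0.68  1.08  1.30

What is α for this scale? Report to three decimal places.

Σσᵢ² = 1.82 + 0.72 + 1.66 + 2.59 + 1.30 = 8.09
Σ_{i<j} σ_ij = 7.59
total variance = 8.09 + 2 × 7.59 = 23.27
α = (k/(k−1))·(1 − Σσᵢ²/total variance) = (5/4)·(1 − 8.09/23.27) = 0.815

α = 0.815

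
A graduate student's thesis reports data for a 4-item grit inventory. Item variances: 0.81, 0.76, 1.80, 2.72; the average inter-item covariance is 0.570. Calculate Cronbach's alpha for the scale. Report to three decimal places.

α = 0.705

Σσ²ᵢ = 0.81 + 0.76 + 1.80 + 2.72 = 6.09
Sum of the 6 distinct covariances = 6 × 0.570 = 3.420
σ²_T = Σσ²ᵢ + 2·Σcov = 6.09 + 2 × 3.420 = 12.930
α = (4/3)·(1 − 6.09/12.930) = 0.705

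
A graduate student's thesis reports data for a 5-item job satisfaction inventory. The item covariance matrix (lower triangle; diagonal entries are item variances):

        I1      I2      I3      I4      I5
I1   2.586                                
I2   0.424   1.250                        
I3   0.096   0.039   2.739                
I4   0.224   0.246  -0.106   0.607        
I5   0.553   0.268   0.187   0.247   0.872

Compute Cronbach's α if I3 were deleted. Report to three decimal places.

Remaining items: I1, I2, I4, I5 (k = 4).
Σσᵢ² = 2.586 + 1.250 + 0.607 + 0.872 = 5.315
Var(T) = 5.315 + 2 × 1.962 = 9.239
α (item deleted) = (4/3)·(1 − 5.315/9.239) = 0.566

Cronbach's α = 0.566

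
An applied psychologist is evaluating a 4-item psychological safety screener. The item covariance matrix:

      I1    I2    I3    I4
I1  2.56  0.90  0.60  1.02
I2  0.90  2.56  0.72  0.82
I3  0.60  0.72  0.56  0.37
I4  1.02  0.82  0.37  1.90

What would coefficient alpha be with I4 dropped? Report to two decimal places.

coefficient alpha = 0.66

Remaining items: I1, I2, I3 (k = 3).
Σσᵢ² = 2.56 + 2.56 + 0.56 = 5.68
total variance = 5.68 + 2 × 2.22 = 10.12
α (item deleted) = (3/2)·(1 − 5.68/10.12) = 0.66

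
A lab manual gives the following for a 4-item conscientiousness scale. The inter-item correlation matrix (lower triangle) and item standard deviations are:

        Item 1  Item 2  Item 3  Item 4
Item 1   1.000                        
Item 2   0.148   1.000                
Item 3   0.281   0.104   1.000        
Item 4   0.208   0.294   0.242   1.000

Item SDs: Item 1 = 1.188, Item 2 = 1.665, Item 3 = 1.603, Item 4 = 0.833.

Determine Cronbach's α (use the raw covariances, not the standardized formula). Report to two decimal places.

Σσ²ᵢ = 1.188² + 1.665² + 1.603² + 0.833² = 7.4471
Covariances σ_ij = r_ij · s_i · s_j:
  σ(Item 1,Item 2) = 0.148 × 1.188 × 1.665 = 0.2927
  σ(Item 1,Item 3) = 0.281 × 1.188 × 1.603 = 0.5351
  σ(Item 1,Item 4) = 0.208 × 1.188 × 0.833 = 0.2058
  σ(Item 2,Item 3) = 0.104 × 1.665 × 1.603 = 0.2776
  σ(Item 2,Item 4) = 0.294 × 1.665 × 0.833 = 0.4078
  σ(Item 3,Item 4) = 0.242 × 1.603 × 0.833 = 0.3231
σ²_T = Σσ²ᵢ + 2·Σσ_ij = 7.4471 + 2 × 2.0421 = 11.5313
α = (4/3)·(1 − 7.4471/11.5313) = 0.47

α = 0.47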